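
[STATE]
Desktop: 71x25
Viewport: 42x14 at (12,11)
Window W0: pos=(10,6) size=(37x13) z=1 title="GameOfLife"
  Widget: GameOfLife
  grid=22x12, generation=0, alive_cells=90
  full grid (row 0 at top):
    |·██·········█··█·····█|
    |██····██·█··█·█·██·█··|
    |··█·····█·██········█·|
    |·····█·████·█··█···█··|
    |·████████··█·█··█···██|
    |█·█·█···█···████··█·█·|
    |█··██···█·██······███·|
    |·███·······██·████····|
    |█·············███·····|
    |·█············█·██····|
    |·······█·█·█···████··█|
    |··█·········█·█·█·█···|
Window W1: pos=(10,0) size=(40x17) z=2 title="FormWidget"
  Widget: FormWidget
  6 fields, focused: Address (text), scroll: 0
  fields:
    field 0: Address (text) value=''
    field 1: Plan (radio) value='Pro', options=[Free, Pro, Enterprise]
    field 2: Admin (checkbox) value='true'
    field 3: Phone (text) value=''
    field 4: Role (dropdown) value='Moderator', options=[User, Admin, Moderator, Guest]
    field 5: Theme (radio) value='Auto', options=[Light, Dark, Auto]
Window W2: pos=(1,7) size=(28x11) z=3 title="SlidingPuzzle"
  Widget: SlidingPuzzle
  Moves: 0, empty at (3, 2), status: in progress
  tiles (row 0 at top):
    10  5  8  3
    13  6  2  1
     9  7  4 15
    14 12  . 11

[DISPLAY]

│  8 │  3 │     ┃                    ┃    
┼────┼────┤     ┃                    ┃    
│  2 │  1 │     ┃                    ┃    
┼────┼────┤     ┃                    ┃    
│  4 │ 15 │     ┃                    ┃    
┼────┼────┤     ┃━━━━━━━━━━━━━━━━━━━━┛    
━━━━━━━━━━━━━━━━┛····             ┃       
━━━━━━━━━━━━━━━━━━━━━━━━━━━━━━━━━━┛       
                                          
                                          
                                          
                                          
                                          
                                          


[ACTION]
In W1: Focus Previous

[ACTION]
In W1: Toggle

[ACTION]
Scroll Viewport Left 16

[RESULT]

 ┃│ 10 │  5 │  8 │  3 │     ┃             
 ┃├────┼────┼────┼────┤     ┃             
 ┃│ 13 │  6 │  2 │  1 │     ┃             
 ┃├────┼────┼────┼────┤     ┃             
 ┃│  9 │  7 │  4 │ 15 │     ┃             
 ┃├────┼────┼────┼────┤     ┃━━━━━━━━━━━━━
 ┗━━━━━━━━━━━━━━━━━━━━━━━━━━┛····         
          ┗━━━━━━━━━━━━━━━━━━━━━━━━━━━━━━━
                                          
                                          
                                          
                                          
                                          
                                          


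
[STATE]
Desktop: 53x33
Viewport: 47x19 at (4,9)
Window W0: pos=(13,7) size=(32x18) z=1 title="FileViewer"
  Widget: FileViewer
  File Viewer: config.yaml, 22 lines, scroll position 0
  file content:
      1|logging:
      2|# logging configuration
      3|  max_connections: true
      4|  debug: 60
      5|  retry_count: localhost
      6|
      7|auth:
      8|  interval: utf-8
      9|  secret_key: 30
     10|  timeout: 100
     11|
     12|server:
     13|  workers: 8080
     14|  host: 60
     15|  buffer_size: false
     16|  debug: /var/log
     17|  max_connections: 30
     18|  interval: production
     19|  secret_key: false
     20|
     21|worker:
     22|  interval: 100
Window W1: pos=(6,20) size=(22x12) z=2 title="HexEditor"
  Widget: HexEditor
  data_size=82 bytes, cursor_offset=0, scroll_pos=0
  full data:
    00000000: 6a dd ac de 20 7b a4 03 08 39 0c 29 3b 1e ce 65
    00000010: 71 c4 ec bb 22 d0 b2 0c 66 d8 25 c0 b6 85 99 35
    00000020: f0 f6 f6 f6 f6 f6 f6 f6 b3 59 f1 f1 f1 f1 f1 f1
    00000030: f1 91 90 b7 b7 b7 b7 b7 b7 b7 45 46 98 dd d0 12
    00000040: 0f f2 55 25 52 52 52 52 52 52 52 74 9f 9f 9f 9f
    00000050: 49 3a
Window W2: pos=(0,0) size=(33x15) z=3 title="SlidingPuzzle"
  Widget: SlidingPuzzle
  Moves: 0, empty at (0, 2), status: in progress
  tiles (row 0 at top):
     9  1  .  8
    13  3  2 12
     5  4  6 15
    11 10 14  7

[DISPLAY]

──┼────┼────┼────┤          ┃───────────┨      
1 │ 10 │ 14 │  7 │          ┃          ▲┃      
──┴────┴────┴────┘          ┃tion      █┃      
es: 0                       ┃true      ░┃      
                            ┃          ░┃      
━━━━━━━━━━━━━━━━━━━━━━━━━━━━┛lhost     ░┃      
         ┃                             ░┃      
         ┃auth:                        ░┃      
         ┃  interval: utf-8            ░┃      
         ┃  secret_key: 30             ░┃      
         ┃  timeout: 100               ░┃      
  ┏━━━━━━━━━━━━━━━━━━━━┓               ░┃      
  ┃ HexEditor          ┃               ░┃      
  ┠────────────────────┨0              ░┃      
  ┃00000000  6A dd ac d┃               ▼┃      
  ┃00000010  71 c4 ec b┃━━━━━━━━━━━━━━━━┛      
  ┃00000020  f0 f6 f6 f┃                       
  ┃00000030  f1 91 90 b┃                       
  ┃00000040  0f f2 55 2┃                       


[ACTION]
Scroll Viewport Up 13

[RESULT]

━━━━━━━━━━━━━━━━━━━━━━━━━━━━┓                  
idingPuzzle                 ┃                  
────────────────────────────┨                  
──┬────┬────┬────┐          ┃                  
9 │  1 │    │  8 │          ┃                  
──┼────┼────┼────┤          ┃                  
3 │  3 │  2 │ 12 │          ┃                  
──┼────┼────┼────┤          ┃━━━━━━━━━━━┓      
5 │  4 │  6 │ 15 │          ┃           ┃      
──┼────┼────┼────┤          ┃───────────┨      
1 │ 10 │ 14 │  7 │          ┃          ▲┃      
──┴────┴────┴────┘          ┃tion      █┃      
es: 0                       ┃true      ░┃      
                            ┃          ░┃      
━━━━━━━━━━━━━━━━━━━━━━━━━━━━┛lhost     ░┃      
         ┃                             ░┃      
         ┃auth:                        ░┃      
         ┃  interval: utf-8            ░┃      
         ┃  secret_key: 30             ░┃      


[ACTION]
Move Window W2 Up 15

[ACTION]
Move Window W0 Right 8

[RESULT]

━━━━━━━━━━━━━━━━━━━━━━━━━━━━┓                  
idingPuzzle                 ┃                  
────────────────────────────┨                  
──┬────┬────┬────┐          ┃                  
9 │  1 │    │  8 │          ┃                  
──┼────┼────┼────┤          ┃                  
3 │  3 │  2 │ 12 │          ┃                  
──┼────┼────┼────┤          ┃━━━━━━━━━━━━━━━━━━
5 │  4 │  6 │ 15 │          ┃                  
──┼────┼────┼────┤          ┃──────────────────
1 │ 10 │ 14 │  7 │          ┃                  
──┴────┴────┴────┘          ┃onfiguration      
es: 0                       ┃ctions: true      
                            ┃                  
━━━━━━━━━━━━━━━━━━━━━━━━━━━━┛nt: localhost     
                 ┃                             
                 ┃auth:                        
                 ┃  interval: utf-8            
                 ┃  secret_key: 30             


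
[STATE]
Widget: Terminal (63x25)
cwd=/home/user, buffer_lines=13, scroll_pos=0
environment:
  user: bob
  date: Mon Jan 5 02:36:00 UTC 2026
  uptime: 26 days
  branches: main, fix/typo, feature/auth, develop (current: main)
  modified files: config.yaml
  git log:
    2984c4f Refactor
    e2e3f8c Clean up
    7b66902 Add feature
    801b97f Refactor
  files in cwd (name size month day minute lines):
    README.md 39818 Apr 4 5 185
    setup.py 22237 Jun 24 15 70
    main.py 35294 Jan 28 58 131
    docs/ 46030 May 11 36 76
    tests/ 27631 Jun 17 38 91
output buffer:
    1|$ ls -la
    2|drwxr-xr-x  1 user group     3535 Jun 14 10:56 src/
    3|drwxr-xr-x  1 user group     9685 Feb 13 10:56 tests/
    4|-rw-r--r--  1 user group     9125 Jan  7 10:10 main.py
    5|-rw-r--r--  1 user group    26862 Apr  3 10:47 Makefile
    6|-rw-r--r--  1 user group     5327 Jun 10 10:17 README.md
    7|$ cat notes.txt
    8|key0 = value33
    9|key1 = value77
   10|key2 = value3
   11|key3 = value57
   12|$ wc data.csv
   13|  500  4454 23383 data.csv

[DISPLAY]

$ ls -la                                                       
drwxr-xr-x  1 user group     3535 Jun 14 10:56 src/            
drwxr-xr-x  1 user group     9685 Feb 13 10:56 tests/          
-rw-r--r--  1 user group     9125 Jan  7 10:10 main.py         
-rw-r--r--  1 user group    26862 Apr  3 10:47 Makefile        
-rw-r--r--  1 user group     5327 Jun 10 10:17 README.md       
$ cat notes.txt                                                
key0 = value33                                                 
key1 = value77                                                 
key2 = value3                                                  
key3 = value57                                                 
$ wc data.csv                                                  
  500  4454 23383 data.csv                                     
$ █                                                            
                                                               
                                                               
                                                               
                                                               
                                                               
                                                               
                                                               
                                                               
                                                               
                                                               
                                                               


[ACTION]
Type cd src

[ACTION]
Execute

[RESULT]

$ ls -la                                                       
drwxr-xr-x  1 user group     3535 Jun 14 10:56 src/            
drwxr-xr-x  1 user group     9685 Feb 13 10:56 tests/          
-rw-r--r--  1 user group     9125 Jan  7 10:10 main.py         
-rw-r--r--  1 user group    26862 Apr  3 10:47 Makefile        
-rw-r--r--  1 user group     5327 Jun 10 10:17 README.md       
$ cat notes.txt                                                
key0 = value33                                                 
key1 = value77                                                 
key2 = value3                                                  
key3 = value57                                                 
$ wc data.csv                                                  
  500  4454 23383 data.csv                                     
$ cd src                                                       
                                                               
$ █                                                            
                                                               
                                                               
                                                               
                                                               
                                                               
                                                               
                                                               
                                                               
                                                               


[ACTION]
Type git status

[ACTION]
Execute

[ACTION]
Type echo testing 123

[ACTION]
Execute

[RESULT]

$ ls -la                                                       
drwxr-xr-x  1 user group     3535 Jun 14 10:56 src/            
drwxr-xr-x  1 user group     9685 Feb 13 10:56 tests/          
-rw-r--r--  1 user group     9125 Jan  7 10:10 main.py         
-rw-r--r--  1 user group    26862 Apr  3 10:47 Makefile        
-rw-r--r--  1 user group     5327 Jun 10 10:17 README.md       
$ cat notes.txt                                                
key0 = value33                                                 
key1 = value77                                                 
key2 = value3                                                  
key3 = value57                                                 
$ wc data.csv                                                  
  500  4454 23383 data.csv                                     
$ cd src                                                       
                                                               
$ git status                                                   
On branch main                                                 
Changes not staged for commit:                                 
                                                               
        modified:   config.yaml                                
$ echo testing 123                                             
testing 123                                                    
$ █                                                            
                                                               
                                                               


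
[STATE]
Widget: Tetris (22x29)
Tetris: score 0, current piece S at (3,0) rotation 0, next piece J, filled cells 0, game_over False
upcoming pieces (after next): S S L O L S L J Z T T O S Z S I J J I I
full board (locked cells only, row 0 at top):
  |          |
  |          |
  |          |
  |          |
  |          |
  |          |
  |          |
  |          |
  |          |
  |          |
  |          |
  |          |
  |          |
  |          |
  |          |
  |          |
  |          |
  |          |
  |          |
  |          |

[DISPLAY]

    ░░    │Next:      
   ░░     │█          
          │███        
          │           
          │           
          │           
          │Score:     
          │0          
          │           
          │           
          │           
          │           
          │           
          │           
          │           
          │           
          │           
          │           
          │           
          │           
          │           
          │           
          │           
          │           
          │           
          │           
          │           
          │           
          │           


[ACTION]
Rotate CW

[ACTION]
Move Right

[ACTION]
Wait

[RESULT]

          │Next:      
    ░     │█          
    ░░    │███        
     ░    │           
          │           
          │           
          │Score:     
          │0          
          │           
          │           
          │           
          │           
          │           
          │           
          │           
          │           
          │           
          │           
          │           
          │           
          │           
          │           
          │           
          │           
          │           
          │           
          │           
          │           
          │           


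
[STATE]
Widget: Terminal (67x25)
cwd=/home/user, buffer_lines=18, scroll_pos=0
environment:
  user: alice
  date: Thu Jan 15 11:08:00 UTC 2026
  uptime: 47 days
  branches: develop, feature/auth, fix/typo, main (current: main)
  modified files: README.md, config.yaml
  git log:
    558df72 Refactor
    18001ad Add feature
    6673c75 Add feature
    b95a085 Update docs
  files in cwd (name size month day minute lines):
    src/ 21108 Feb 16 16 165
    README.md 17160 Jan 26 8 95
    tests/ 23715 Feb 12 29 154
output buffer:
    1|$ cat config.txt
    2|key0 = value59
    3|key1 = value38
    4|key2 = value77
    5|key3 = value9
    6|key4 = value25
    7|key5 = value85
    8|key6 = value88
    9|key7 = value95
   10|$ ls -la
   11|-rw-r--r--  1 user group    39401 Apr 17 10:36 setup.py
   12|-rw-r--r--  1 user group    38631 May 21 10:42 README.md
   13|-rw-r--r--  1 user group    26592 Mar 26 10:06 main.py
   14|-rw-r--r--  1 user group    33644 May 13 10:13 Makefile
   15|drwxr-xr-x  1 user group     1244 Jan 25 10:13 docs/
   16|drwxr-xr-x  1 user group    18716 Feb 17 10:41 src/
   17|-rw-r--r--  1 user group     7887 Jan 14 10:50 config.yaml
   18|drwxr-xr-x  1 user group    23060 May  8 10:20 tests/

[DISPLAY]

$ cat config.txt                                                   
key0 = value59                                                     
key1 = value38                                                     
key2 = value77                                                     
key3 = value9                                                      
key4 = value25                                                     
key5 = value85                                                     
key6 = value88                                                     
key7 = value95                                                     
$ ls -la                                                           
-rw-r--r--  1 user group    39401 Apr 17 10:36 setup.py            
-rw-r--r--  1 user group    38631 May 21 10:42 README.md           
-rw-r--r--  1 user group    26592 Mar 26 10:06 main.py             
-rw-r--r--  1 user group    33644 May 13 10:13 Makefile            
drwxr-xr-x  1 user group     1244 Jan 25 10:13 docs/               
drwxr-xr-x  1 user group    18716 Feb 17 10:41 src/                
-rw-r--r--  1 user group     7887 Jan 14 10:50 config.yaml         
drwxr-xr-x  1 user group    23060 May  8 10:20 tests/              
$ █                                                                
                                                                   
                                                                   
                                                                   
                                                                   
                                                                   
                                                                   


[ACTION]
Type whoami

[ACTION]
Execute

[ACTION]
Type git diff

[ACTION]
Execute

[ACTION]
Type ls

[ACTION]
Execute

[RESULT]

key4 = value25                                                     
key5 = value85                                                     
key6 = value88                                                     
key7 = value95                                                     
$ ls -la                                                           
-rw-r--r--  1 user group    39401 Apr 17 10:36 setup.py            
-rw-r--r--  1 user group    38631 May 21 10:42 README.md           
-rw-r--r--  1 user group    26592 Mar 26 10:06 main.py             
-rw-r--r--  1 user group    33644 May 13 10:13 Makefile            
drwxr-xr-x  1 user group     1244 Jan 25 10:13 docs/               
drwxr-xr-x  1 user group    18716 Feb 17 10:41 src/                
-rw-r--r--  1 user group     7887 Jan 14 10:50 config.yaml         
drwxr-xr-x  1 user group    23060 May  8 10:20 tests/              
$ whoami                                                           
alice                                                              
$ git diff                                                         
diff --git a/main.py b/main.py                                     
--- a/main.py                                                      
+++ b/main.py                                                      
@@ -1,3 +1,4 @@                                                    
+# updated                                                         
 import sys                                                        
$ ls                                                               
src/  README.md  tests/                                            
$ █                                                                


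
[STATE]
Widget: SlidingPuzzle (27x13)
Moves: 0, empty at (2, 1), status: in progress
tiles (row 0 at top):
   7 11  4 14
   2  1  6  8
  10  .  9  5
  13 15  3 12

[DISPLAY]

┌────┬────┬────┬────┐      
│  7 │ 11 │  4 │ 14 │      
├────┼────┼────┼────┤      
│  2 │  1 │  6 │  8 │      
├────┼────┼────┼────┤      
│ 10 │    │  9 │  5 │      
├────┼────┼────┼────┤      
│ 13 │ 15 │  3 │ 12 │      
└────┴────┴────┴────┘      
Moves: 0                   
                           
                           
                           


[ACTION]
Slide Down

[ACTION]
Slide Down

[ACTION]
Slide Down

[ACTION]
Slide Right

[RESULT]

┌────┬────┬────┬────┐      
│    │  7 │  4 │ 14 │      
├────┼────┼────┼────┤      
│  2 │ 11 │  6 │  8 │      
├────┼────┼────┼────┤      
│ 10 │  1 │  9 │  5 │      
├────┼────┼────┼────┤      
│ 13 │ 15 │  3 │ 12 │      
└────┴────┴────┴────┘      
Moves: 3                   
                           
                           
                           


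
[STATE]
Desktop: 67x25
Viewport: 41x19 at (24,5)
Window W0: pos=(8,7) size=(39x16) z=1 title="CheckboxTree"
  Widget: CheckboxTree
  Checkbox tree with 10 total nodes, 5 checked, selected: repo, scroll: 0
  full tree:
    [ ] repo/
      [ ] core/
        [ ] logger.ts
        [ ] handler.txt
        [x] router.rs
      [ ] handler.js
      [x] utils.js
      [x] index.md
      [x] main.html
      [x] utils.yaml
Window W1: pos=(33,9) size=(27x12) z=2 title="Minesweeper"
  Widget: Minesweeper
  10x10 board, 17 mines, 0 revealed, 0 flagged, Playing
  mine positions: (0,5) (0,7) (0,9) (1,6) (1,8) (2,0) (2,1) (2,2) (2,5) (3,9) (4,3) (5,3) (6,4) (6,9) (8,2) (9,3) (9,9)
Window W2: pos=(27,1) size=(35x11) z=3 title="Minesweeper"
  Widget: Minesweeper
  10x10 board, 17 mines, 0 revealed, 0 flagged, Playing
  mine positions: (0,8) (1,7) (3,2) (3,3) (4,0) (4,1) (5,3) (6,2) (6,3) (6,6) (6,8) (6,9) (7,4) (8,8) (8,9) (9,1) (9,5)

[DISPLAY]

   ┃■■■■■■■■■■                       ┃   
   ┃■■■■■■■■■■                       ┃   
━━━┃■■■■■■■■■■                       ┃   
   ┃■■■■■■■■■■                       ┃   
───┃■■■■■■■■■■                       ┃   
   ┃■■■■■■■■■■                       ┃   
   ┗━━━━━━━━━━━━━━━━━━━━━━━━━━━━━━━━━┛   
.ts      ┃■■■■■■■■■■               ┃     
r.txt    ┃■■■■■■■■■■               ┃     
.rs      ┃■■■■■■■■■■               ┃     
js       ┃■■■■■■■■■■               ┃     
         ┃■■■■■■■■■■               ┃     
         ┃■■■■■■■■■■               ┃     
l        ┃■■■■■■■■■■               ┃     
ml       ┃■■■■■■■■■■               ┃     
         ┗━━━━━━━━━━━━━━━━━━━━━━━━━┛     
                      ┃                  
━━━━━━━━━━━━━━━━━━━━━━┛                  
                                         


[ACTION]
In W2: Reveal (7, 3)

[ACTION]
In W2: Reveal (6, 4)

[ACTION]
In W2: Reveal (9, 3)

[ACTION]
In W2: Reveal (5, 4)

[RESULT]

   ┃■■■■■■■■■■                       ┃   
   ┃■■■■■■■■■■                       ┃   
━━━┃■■■■■■■■■■                       ┃   
   ┃■■■■■■■■■■                       ┃   
───┃■■■■2■■■■■                       ┃   
   ┃■■■■3■■■■■                       ┃   
   ┗━━━━━━━━━━━━━━━━━━━━━━━━━━━━━━━━━┛   
.ts      ┃■■■■■■■■■■               ┃     
r.txt    ┃■■■■■■■■■■               ┃     
.rs      ┃■■■■■■■■■■               ┃     
js       ┃■■■■■■■■■■               ┃     
         ┃■■■■■■■■■■               ┃     
         ┃■■■■■■■■■■               ┃     
l        ┃■■■■■■■■■■               ┃     
ml       ┃■■■■■■■■■■               ┃     
         ┗━━━━━━━━━━━━━━━━━━━━━━━━━┛     
                      ┃                  
━━━━━━━━━━━━━━━━━━━━━━┛                  
                                         


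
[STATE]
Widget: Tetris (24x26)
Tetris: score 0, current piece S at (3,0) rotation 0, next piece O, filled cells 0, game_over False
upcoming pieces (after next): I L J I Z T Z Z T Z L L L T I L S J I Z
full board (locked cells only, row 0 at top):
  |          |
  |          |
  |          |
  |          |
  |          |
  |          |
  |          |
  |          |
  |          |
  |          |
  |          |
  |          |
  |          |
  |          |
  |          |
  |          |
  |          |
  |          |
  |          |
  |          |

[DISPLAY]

    ░░    │Next:        
   ░░     │▓▓           
          │▓▓           
          │             
          │             
          │             
          │Score:       
          │0            
          │             
          │             
          │             
          │             
          │             
          │             
          │             
          │             
          │             
          │             
          │             
          │             
          │             
          │             
          │             
          │             
          │             
          │             


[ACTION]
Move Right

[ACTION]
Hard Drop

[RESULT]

    ▓▓    │Next:        
    ▓▓    │████         
          │             
          │             
          │             
          │             
          │Score:       
          │0            
          │             
          │             
          │             
          │             
          │             
          │             
          │             
          │             
          │             
          │             
     ░░   │             
    ░░    │             
          │             
          │             
          │             
          │             
          │             
          │             


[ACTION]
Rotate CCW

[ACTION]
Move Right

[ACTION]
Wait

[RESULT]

          │Next:        
     ▓▓   │████         
     ▓▓   │             
          │             
          │             
          │             
          │Score:       
          │0            
          │             
          │             
          │             
          │             
          │             
          │             
          │             
          │             
          │             
          │             
     ░░   │             
    ░░    │             
          │             
          │             
          │             
          │             
          │             
          │             


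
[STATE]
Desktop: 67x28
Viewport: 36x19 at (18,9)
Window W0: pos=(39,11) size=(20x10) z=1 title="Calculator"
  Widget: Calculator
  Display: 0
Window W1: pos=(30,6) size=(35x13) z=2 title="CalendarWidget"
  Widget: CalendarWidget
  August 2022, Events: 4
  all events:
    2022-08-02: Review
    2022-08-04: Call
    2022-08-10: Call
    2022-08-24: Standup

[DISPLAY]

            ┃           August 2022 
            ┃Mo Tu We Th Fr Sa Su   
            ┃ 1  2*  3  4*  5  6  7 
            ┃ 8  9 10* 11 12 13 14  
            ┃15 16 17 18 19 20 21   
            ┃22 23 24* 25 26 27 28  
            ┃29 30 31               
            ┃                       
            ┃                       
            ┗━━━━━━━━━━━━━━━━━━━━━━━
                     ┃└───┴───┴───┴─
                     ┗━━━━━━━━━━━━━━
                                    
                                    
                                    
                                    
                                    
                                    
                                    


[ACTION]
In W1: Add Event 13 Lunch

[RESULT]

            ┃           August 2022 
            ┃Mo Tu We Th Fr Sa Su   
            ┃ 1  2*  3  4*  5  6  7 
            ┃ 8  9 10* 11 12 13* 14 
            ┃15 16 17 18 19 20 21   
            ┃22 23 24* 25 26 27 28  
            ┃29 30 31               
            ┃                       
            ┃                       
            ┗━━━━━━━━━━━━━━━━━━━━━━━
                     ┃└───┴───┴───┴─
                     ┗━━━━━━━━━━━━━━
                                    
                                    
                                    
                                    
                                    
                                    
                                    


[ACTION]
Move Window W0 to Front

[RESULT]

            ┃           August 2022 
            ┃Mo Tu We Th Fr Sa Su   
            ┃ 1  2*  ┏━━━━━━━━━━━━━━
            ┃ 8  9 10┃ Calculator   
            ┃15 16 17┠──────────────
            ┃22 23 24┃              
            ┃29 30 31┃┌───┬───┬───┬─
            ┃        ┃│ 7 │ 8 │ 9 │ 
            ┃        ┃├───┼───┼───┼─
            ┗━━━━━━━━┃│ 4 │ 5 │ 6 │ 
                     ┃└───┴───┴───┴─
                     ┗━━━━━━━━━━━━━━
                                    
                                    
                                    
                                    
                                    
                                    
                                    


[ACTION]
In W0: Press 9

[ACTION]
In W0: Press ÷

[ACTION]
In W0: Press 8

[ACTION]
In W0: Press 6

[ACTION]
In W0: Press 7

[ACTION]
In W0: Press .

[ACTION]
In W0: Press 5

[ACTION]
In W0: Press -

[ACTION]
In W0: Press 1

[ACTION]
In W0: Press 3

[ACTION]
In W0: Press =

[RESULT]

            ┃           August 2022 
            ┃Mo Tu We Th Fr Sa Su   
            ┃ 1  2*  ┏━━━━━━━━━━━━━━
            ┃ 8  9 10┃ Calculator   
            ┃15 16 17┠──────────────
            ┃22 23 24┃      -12.9896
            ┃29 30 31┃┌───┬───┬───┬─
            ┃        ┃│ 7 │ 8 │ 9 │ 
            ┃        ┃├───┼───┼───┼─
            ┗━━━━━━━━┃│ 4 │ 5 │ 6 │ 
                     ┃└───┴───┴───┴─
                     ┗━━━━━━━━━━━━━━
                                    
                                    
                                    
                                    
                                    
                                    
                                    


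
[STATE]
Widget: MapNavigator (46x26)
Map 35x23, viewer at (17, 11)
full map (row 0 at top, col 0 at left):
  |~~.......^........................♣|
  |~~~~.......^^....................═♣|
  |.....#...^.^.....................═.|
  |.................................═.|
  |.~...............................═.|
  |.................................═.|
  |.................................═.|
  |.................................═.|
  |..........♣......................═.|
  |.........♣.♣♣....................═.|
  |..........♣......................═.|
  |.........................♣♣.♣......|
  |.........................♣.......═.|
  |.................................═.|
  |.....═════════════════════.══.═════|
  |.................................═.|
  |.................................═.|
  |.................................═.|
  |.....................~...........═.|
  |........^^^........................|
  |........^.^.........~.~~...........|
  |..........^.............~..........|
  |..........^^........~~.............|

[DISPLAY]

                                              
                                              
      ~~.......^........................♣     
      ~~~~.......^^....................═♣     
      .....#...^.^.....................═.     
      .................................═.     
      .~...............................═.     
      .................................═.     
      .................................═.     
      .................................═.     
      ..........♣......................═.     
      .........♣.♣♣....................═.     
      ..........♣......................═.     
      .................@.......♣♣.♣......     
      .........................♣.......═.     
      .................................═.     
      .....═════════════════════.══.═════     
      .................................═.     
      .................................═.     
      .................................═.     
      .....................~...........═.     
      ........^^^........................     
      ........^.^.........~.~~...........     
      ..........^.............~..........     
      ..........^^........~~.............     
                                              


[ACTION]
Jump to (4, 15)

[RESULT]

                   .....#...^.^...............
                   ...........................
                   .~.........................
                   ...........................
                   ...........................
                   ...........................
                   ..........♣................
                   .........♣.♣♣..............
                   ..........♣................
                   .........................♣♣
                   .........................♣.
                   ...........................
                   .....═════════════════════.
                   ....@......................
                   ...........................
                   ...........................
                   .....................~.....
                   ........^^^................
                   ........^.^.........~.~~...
                   ..........^.............~..
                   ..........^^........~~.....
                                              
                                              
                                              
                                              
                                              


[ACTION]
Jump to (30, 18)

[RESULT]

..........................═.                  
..........................═.                  
..........................═.                  
...♣......................═.                  
..♣.♣♣....................═.                  
...♣......................═.                  
..................♣♣.♣......                  
..................♣.......═.                  
..........................═.                  
═══════════════════.══.═════                  
..........................═.                  
..........................═.                  
..........................═.                  
..............~........@..═.                  
.^^^........................                  
.^.^.........~.~~...........                  
...^.............~..........                  
...^^........~~.............                  
                                              
                                              
                                              
                                              
                                              
                                              
                                              
                                              


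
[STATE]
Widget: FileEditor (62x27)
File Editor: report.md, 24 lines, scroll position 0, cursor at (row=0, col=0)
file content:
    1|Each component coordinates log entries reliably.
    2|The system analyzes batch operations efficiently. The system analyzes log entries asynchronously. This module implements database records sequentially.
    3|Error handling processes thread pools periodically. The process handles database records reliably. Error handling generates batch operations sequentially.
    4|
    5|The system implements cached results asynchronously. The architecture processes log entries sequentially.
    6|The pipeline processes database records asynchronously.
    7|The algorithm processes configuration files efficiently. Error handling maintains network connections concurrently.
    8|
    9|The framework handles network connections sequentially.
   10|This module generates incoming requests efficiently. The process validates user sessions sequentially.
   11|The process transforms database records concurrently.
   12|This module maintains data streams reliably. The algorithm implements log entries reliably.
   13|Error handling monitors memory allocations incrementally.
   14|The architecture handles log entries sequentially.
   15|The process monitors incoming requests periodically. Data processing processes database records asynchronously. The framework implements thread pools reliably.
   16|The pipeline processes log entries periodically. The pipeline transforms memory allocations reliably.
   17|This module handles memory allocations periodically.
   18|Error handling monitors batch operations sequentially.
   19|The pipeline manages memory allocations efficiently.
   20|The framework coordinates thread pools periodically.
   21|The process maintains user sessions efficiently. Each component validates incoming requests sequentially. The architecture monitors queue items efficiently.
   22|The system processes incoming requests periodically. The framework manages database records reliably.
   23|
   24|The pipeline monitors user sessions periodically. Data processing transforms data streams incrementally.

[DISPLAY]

█ach component coordinates log entries reliably.             ▲
The system analyzes batch operations efficiently. The system █
Error handling processes thread pools periodically. The proce░
                                                             ░
The system implements cached results asynchronously. The arch░
The pipeline processes database records asynchronously.      ░
The algorithm processes configuration files efficiently. Erro░
                                                             ░
The framework handles network connections sequentially.      ░
This module generates incoming requests efficiently. The proc░
The process transforms database records concurrently.        ░
This module maintains data streams reliably. The algorithm im░
Error handling monitors memory allocations incrementally.    ░
The architecture handles log entries sequentially.           ░
The process monitors incoming requests periodically. Data pro░
The pipeline processes log entries periodically. The pipeline░
This module handles memory allocations periodically.         ░
Error handling monitors batch operations sequentially.       ░
The pipeline manages memory allocations efficiently.         ░
The framework coordinates thread pools periodically.         ░
The process maintains user sessions efficiently. Each compone░
The system processes incoming requests periodically. The fram░
                                                             ░
The pipeline monitors user sessions periodically. Data proces░
                                                             ░
                                                             ░
                                                             ▼


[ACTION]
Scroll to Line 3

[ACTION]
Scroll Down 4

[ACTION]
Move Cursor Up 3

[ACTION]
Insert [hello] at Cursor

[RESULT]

hello█ach component coordinates log entries reliably.        ▲
The system analyzes batch operations efficiently. The system █
Error handling processes thread pools periodically. The proce░
                                                             ░
The system implements cached results asynchronously. The arch░
The pipeline processes database records asynchronously.      ░
The algorithm processes configuration files efficiently. Erro░
                                                             ░
The framework handles network connections sequentially.      ░
This module generates incoming requests efficiently. The proc░
The process transforms database records concurrently.        ░
This module maintains data streams reliably. The algorithm im░
Error handling monitors memory allocations incrementally.    ░
The architecture handles log entries sequentially.           ░
The process monitors incoming requests periodically. Data pro░
The pipeline processes log entries periodically. The pipeline░
This module handles memory allocations periodically.         ░
Error handling monitors batch operations sequentially.       ░
The pipeline manages memory allocations efficiently.         ░
The framework coordinates thread pools periodically.         ░
The process maintains user sessions efficiently. Each compone░
The system processes incoming requests periodically. The fram░
                                                             ░
The pipeline monitors user sessions periodically. Data proces░
                                                             ░
                                                             ░
                                                             ▼


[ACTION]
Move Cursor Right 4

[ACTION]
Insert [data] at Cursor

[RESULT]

helloEachdata█component coordinates log entries reliably.    ▲
The system analyzes batch operations efficiently. The system █
Error handling processes thread pools periodically. The proce░
                                                             ░
The system implements cached results asynchronously. The arch░
The pipeline processes database records asynchronously.      ░
The algorithm processes configuration files efficiently. Erro░
                                                             ░
The framework handles network connections sequentially.      ░
This module generates incoming requests efficiently. The proc░
The process transforms database records concurrently.        ░
This module maintains data streams reliably. The algorithm im░
Error handling monitors memory allocations incrementally.    ░
The architecture handles log entries sequentially.           ░
The process monitors incoming requests periodically. Data pro░
The pipeline processes log entries periodically. The pipeline░
This module handles memory allocations periodically.         ░
Error handling monitors batch operations sequentially.       ░
The pipeline manages memory allocations efficiently.         ░
The framework coordinates thread pools periodically.         ░
The process maintains user sessions efficiently. Each compone░
The system processes incoming requests periodically. The fram░
                                                             ░
The pipeline monitors user sessions periodically. Data proces░
                                                             ░
                                                             ░
                                                             ▼
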